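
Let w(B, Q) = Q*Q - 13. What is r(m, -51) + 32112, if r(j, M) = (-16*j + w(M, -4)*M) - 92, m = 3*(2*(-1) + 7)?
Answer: 31627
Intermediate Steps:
w(B, Q) = -13 + Q² (w(B, Q) = Q² - 13 = -13 + Q²)
m = 15 (m = 3*(-2 + 7) = 3*5 = 15)
r(j, M) = -92 - 16*j + 3*M (r(j, M) = (-16*j + (-13 + (-4)²)*M) - 92 = (-16*j + (-13 + 16)*M) - 92 = (-16*j + 3*M) - 92 = -92 - 16*j + 3*M)
r(m, -51) + 32112 = (-92 - 16*15 + 3*(-51)) + 32112 = (-92 - 240 - 153) + 32112 = -485 + 32112 = 31627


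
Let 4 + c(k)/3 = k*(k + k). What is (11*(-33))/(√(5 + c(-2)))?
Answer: -363*√17/17 ≈ -88.040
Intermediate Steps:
c(k) = -12 + 6*k² (c(k) = -12 + 3*(k*(k + k)) = -12 + 3*(k*(2*k)) = -12 + 3*(2*k²) = -12 + 6*k²)
(11*(-33))/(√(5 + c(-2))) = (11*(-33))/(√(5 + (-12 + 6*(-2)²))) = -363/√(5 + (-12 + 6*4)) = -363/√(5 + (-12 + 24)) = -363/√(5 + 12) = -363*√17/17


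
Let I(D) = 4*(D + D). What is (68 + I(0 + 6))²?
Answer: 13456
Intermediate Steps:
I(D) = 8*D (I(D) = 4*(2*D) = 8*D)
(68 + I(0 + 6))² = (68 + 8*(0 + 6))² = (68 + 8*6)² = (68 + 48)² = 116² = 13456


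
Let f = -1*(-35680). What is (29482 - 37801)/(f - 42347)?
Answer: 141/113 ≈ 1.2478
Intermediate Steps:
f = 35680
(29482 - 37801)/(f - 42347) = (29482 - 37801)/(35680 - 42347) = -8319/(-6667) = -8319*(-1/6667) = 141/113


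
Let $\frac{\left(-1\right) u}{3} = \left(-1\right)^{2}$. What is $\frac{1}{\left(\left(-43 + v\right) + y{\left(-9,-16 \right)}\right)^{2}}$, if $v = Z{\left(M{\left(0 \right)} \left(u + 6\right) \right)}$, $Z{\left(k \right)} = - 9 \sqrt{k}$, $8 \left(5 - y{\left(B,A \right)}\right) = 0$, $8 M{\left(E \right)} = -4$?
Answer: $\frac{4}{\left(76 + 9 i \sqrt{6}\right)^{2}} \approx 0.00053962 - 0.00034182 i$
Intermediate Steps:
$M{\left(E \right)} = - \frac{1}{2}$ ($M{\left(E \right)} = \frac{1}{8} \left(-4\right) = - \frac{1}{2}$)
$y{\left(B,A \right)} = 5$ ($y{\left(B,A \right)} = 5 - 0 = 5 + 0 = 5$)
$u = -3$ ($u = - 3 \left(-1\right)^{2} = \left(-3\right) 1 = -3$)
$v = - \frac{9 i \sqrt{6}}{2}$ ($v = - 9 \sqrt{- \frac{-3 + 6}{2}} = - 9 \sqrt{\left(- \frac{1}{2}\right) 3} = - 9 \sqrt{- \frac{3}{2}} = - 9 \frac{i \sqrt{6}}{2} = - \frac{9 i \sqrt{6}}{2} \approx - 11.023 i$)
$\frac{1}{\left(\left(-43 + v\right) + y{\left(-9,-16 \right)}\right)^{2}} = \frac{1}{\left(\left(-43 - \frac{9 i \sqrt{6}}{2}\right) + 5\right)^{2}} = \frac{1}{\left(-38 - \frac{9 i \sqrt{6}}{2}\right)^{2}}$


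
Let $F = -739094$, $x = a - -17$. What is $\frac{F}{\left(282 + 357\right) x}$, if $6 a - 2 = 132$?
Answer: $- \frac{369547}{12567} \approx -29.406$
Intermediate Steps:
$a = \frac{67}{3}$ ($a = \frac{1}{3} + \frac{1}{6} \cdot 132 = \frac{1}{3} + 22 = \frac{67}{3} \approx 22.333$)
$x = \frac{118}{3}$ ($x = \frac{67}{3} - -17 = \frac{67}{3} + 17 = \frac{118}{3} \approx 39.333$)
$\frac{F}{\left(282 + 357\right) x} = - \frac{739094}{\left(282 + 357\right) \frac{118}{3}} = - \frac{739094}{639 \cdot \frac{118}{3}} = - \frac{739094}{25134} = \left(-739094\right) \frac{1}{25134} = - \frac{369547}{12567}$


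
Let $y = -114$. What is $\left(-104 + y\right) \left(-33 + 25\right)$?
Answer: $1744$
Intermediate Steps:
$\left(-104 + y\right) \left(-33 + 25\right) = \left(-104 - 114\right) \left(-33 + 25\right) = \left(-218\right) \left(-8\right) = 1744$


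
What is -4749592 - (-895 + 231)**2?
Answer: -5190488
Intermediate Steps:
-4749592 - (-895 + 231)**2 = -4749592 - 1*(-664)**2 = -4749592 - 1*440896 = -4749592 - 440896 = -5190488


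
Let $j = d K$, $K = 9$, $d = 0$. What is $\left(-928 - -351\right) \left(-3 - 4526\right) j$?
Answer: $0$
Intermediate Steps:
$j = 0$ ($j = 0 \cdot 9 = 0$)
$\left(-928 - -351\right) \left(-3 - 4526\right) j = \left(-928 - -351\right) \left(-3 - 4526\right) 0 = \left(-928 + 351\right) \left(-4529\right) 0 = \left(-577\right) \left(-4529\right) 0 = 2613233 \cdot 0 = 0$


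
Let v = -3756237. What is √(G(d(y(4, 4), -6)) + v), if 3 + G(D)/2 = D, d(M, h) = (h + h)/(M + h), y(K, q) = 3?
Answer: I*√3756235 ≈ 1938.1*I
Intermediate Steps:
d(M, h) = 2*h/(M + h) (d(M, h) = (2*h)/(M + h) = 2*h/(M + h))
G(D) = -6 + 2*D
√(G(d(y(4, 4), -6)) + v) = √((-6 + 2*(2*(-6)/(3 - 6))) - 3756237) = √((-6 + 2*(2*(-6)/(-3))) - 3756237) = √((-6 + 2*(2*(-6)*(-⅓))) - 3756237) = √((-6 + 2*4) - 3756237) = √((-6 + 8) - 3756237) = √(2 - 3756237) = √(-3756235) = I*√3756235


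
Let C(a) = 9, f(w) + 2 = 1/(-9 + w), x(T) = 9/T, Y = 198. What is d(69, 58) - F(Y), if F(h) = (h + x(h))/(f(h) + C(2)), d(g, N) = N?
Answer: 865951/29128 ≈ 29.729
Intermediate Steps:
f(w) = -2 + 1/(-9 + w)
F(h) = (h + 9/h)/(9 + (19 - 2*h)/(-9 + h)) (F(h) = (h + 9/h)/((19 - 2*h)/(-9 + h) + 9) = (h + 9/h)/(9 + (19 - 2*h)/(-9 + h)))
d(69, 58) - F(Y) = 58 - (-9 + 198)*(9 + 198²)/(198*(-62 + 7*198)) = 58 - 189*(9 + 39204)/(198*(-62 + 1386)) = 58 - 189*39213/(198*1324) = 58 - 1*823473/29128 = 58 - 823473/29128 = 865951/29128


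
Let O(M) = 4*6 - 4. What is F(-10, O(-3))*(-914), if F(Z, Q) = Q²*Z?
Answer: 3656000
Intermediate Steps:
O(M) = 20 (O(M) = 24 - 4 = 20)
F(Z, Q) = Z*Q²
F(-10, O(-3))*(-914) = -10*20²*(-914) = -10*400*(-914) = -4000*(-914) = 3656000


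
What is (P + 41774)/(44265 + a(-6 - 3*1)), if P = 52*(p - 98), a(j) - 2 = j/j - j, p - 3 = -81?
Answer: 10874/14759 ≈ 0.73677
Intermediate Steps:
p = -78 (p = 3 - 81 = -78)
a(j) = 3 - j (a(j) = 2 + (j/j - j) = 2 + (1 - j) = 3 - j)
P = -9152 (P = 52*(-78 - 98) = 52*(-176) = -9152)
(P + 41774)/(44265 + a(-6 - 3*1)) = (-9152 + 41774)/(44265 + (3 - (-6 - 3*1))) = 32622/(44265 + (3 - (-6 - 3))) = 32622/(44265 + (3 - 1*(-9))) = 32622/(44265 + (3 + 9)) = 32622/(44265 + 12) = 32622/44277 = 32622*(1/44277) = 10874/14759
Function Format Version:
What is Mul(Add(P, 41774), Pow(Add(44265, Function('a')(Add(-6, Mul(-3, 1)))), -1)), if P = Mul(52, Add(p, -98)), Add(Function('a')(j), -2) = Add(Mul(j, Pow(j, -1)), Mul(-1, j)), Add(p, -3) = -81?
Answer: Rational(10874, 14759) ≈ 0.73677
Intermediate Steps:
p = -78 (p = Add(3, -81) = -78)
Function('a')(j) = Add(3, Mul(-1, j)) (Function('a')(j) = Add(2, Add(Mul(j, Pow(j, -1)), Mul(-1, j))) = Add(2, Add(1, Mul(-1, j))) = Add(3, Mul(-1, j)))
P = -9152 (P = Mul(52, Add(-78, -98)) = Mul(52, -176) = -9152)
Mul(Add(P, 41774), Pow(Add(44265, Function('a')(Add(-6, Mul(-3, 1)))), -1)) = Mul(Add(-9152, 41774), Pow(Add(44265, Add(3, Mul(-1, Add(-6, Mul(-3, 1))))), -1)) = Mul(32622, Pow(Add(44265, Add(3, Mul(-1, Add(-6, -3)))), -1)) = Mul(32622, Pow(Add(44265, Add(3, Mul(-1, -9))), -1)) = Mul(32622, Pow(Add(44265, Add(3, 9)), -1)) = Mul(32622, Pow(Add(44265, 12), -1)) = Mul(32622, Pow(44277, -1)) = Mul(32622, Rational(1, 44277)) = Rational(10874, 14759)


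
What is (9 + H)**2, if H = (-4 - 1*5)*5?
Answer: 1296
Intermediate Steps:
H = -45 (H = (-4 - 5)*5 = -9*5 = -45)
(9 + H)**2 = (9 - 45)**2 = (-36)**2 = 1296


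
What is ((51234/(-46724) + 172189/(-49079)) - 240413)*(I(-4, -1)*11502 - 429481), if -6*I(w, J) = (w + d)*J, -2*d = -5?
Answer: 238365819247774402255/2293167196 ≈ 1.0395e+11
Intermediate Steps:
d = 5/2 (d = -½*(-5) = 5/2 ≈ 2.5000)
I(w, J) = -J*(5/2 + w)/6 (I(w, J) = -(w + 5/2)*J/6 = -(5/2 + w)*J/6 = -J*(5/2 + w)/6)
((51234/(-46724) + 172189/(-49079)) - 240413)*(I(-4, -1)*11502 - 429481) = ((51234/(-46724) + 172189/(-49079)) - 240413)*(-1/12*(-1)*(5 + 2*(-4))*11502 - 429481) = ((51234*(-1/46724) + 172189*(-1/49079)) - 240413)*(-1/12*(-1)*(5 - 8)*11502 - 429481) = ((-25617/23362 - 172189/49079) - 240413)*(-1/12*(-1)*(-3)*11502 - 429481) = (-5279936161/1146583598 - 240413)*(-¼*11502 - 429481) = -275658882482135*(-5751/2 - 429481)/1146583598 = -275658882482135/1146583598*(-864713/2) = 238365819247774402255/2293167196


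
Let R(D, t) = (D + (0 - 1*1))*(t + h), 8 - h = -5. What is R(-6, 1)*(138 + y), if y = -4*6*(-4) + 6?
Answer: -23520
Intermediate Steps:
h = 13 (h = 8 - 1*(-5) = 8 + 5 = 13)
y = 102 (y = -24*(-4) + 6 = 96 + 6 = 102)
R(D, t) = (-1 + D)*(13 + t) (R(D, t) = (D + (0 - 1*1))*(t + 13) = (D + (0 - 1))*(13 + t) = (D - 1)*(13 + t) = (-1 + D)*(13 + t))
R(-6, 1)*(138 + y) = (-13 - 1*1 + 13*(-6) - 6*1)*(138 + 102) = (-13 - 1 - 78 - 6)*240 = -98*240 = -23520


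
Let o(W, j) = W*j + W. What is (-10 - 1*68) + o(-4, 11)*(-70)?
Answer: 3282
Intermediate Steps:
o(W, j) = W + W*j
(-10 - 1*68) + o(-4, 11)*(-70) = (-10 - 1*68) - 4*(1 + 11)*(-70) = (-10 - 68) - 4*12*(-70) = -78 - 48*(-70) = -78 + 3360 = 3282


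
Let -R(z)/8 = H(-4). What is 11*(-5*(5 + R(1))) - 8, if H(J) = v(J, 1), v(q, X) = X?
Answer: 157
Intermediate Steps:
H(J) = 1
R(z) = -8 (R(z) = -8*1 = -8)
11*(-5*(5 + R(1))) - 8 = 11*(-5*(5 - 8)) - 8 = 11*(-5*(-3)) - 8 = 11*15 - 8 = 165 - 8 = 157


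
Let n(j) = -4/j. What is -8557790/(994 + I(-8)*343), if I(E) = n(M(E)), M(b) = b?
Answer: -17115580/2331 ≈ -7342.6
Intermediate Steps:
I(E) = -4/E
-8557790/(994 + I(-8)*343) = -8557790/(994 - 4/(-8)*343) = -8557790/(994 - 4*(-1/8)*343) = -8557790/(994 + (1/2)*343) = -8557790/(994 + 343/2) = -8557790/2331/2 = -8557790*2/2331 = -17115580/2331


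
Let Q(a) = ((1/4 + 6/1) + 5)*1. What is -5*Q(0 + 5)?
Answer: -225/4 ≈ -56.250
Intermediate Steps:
Q(a) = 45/4 (Q(a) = ((1*(¼) + 6*1) + 5)*1 = ((¼ + 6) + 5)*1 = (25/4 + 5)*1 = (45/4)*1 = 45/4)
-5*Q(0 + 5) = -5*45/4 = -225/4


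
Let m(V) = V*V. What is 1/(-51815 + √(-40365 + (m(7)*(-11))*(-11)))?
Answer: -51815/2684828661 - 2*I*√8609/2684828661 ≈ -1.9299e-5 - 6.9118e-8*I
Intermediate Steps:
m(V) = V²
1/(-51815 + √(-40365 + (m(7)*(-11))*(-11))) = 1/(-51815 + √(-40365 + (7²*(-11))*(-11))) = 1/(-51815 + √(-40365 + (49*(-11))*(-11))) = 1/(-51815 + √(-40365 - 539*(-11))) = 1/(-51815 + √(-40365 + 5929)) = 1/(-51815 + √(-34436)) = 1/(-51815 + 2*I*√8609)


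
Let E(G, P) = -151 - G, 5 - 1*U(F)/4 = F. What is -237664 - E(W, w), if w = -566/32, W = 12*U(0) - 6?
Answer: -237279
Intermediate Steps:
U(F) = 20 - 4*F
W = 234 (W = 12*(20 - 4*0) - 6 = 12*(20 + 0) - 6 = 12*20 - 6 = 240 - 6 = 234)
w = -283/16 (w = -566*1/32 = -283/16 ≈ -17.688)
-237664 - E(W, w) = -237664 - (-151 - 1*234) = -237664 - (-151 - 234) = -237664 - 1*(-385) = -237664 + 385 = -237279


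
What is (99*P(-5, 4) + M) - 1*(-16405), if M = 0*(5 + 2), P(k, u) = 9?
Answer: 17296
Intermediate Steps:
M = 0 (M = 0*7 = 0)
(99*P(-5, 4) + M) - 1*(-16405) = (99*9 + 0) - 1*(-16405) = (891 + 0) + 16405 = 891 + 16405 = 17296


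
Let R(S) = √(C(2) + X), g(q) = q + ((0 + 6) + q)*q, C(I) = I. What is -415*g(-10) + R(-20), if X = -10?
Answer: -12450 + 2*I*√2 ≈ -12450.0 + 2.8284*I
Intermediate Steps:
g(q) = q + q*(6 + q) (g(q) = q + (6 + q)*q = q + q*(6 + q))
R(S) = 2*I*√2 (R(S) = √(2 - 10) = √(-8) = 2*I*√2)
-415*g(-10) + R(-20) = -(-4150)*(7 - 10) + 2*I*√2 = -(-4150)*(-3) + 2*I*√2 = -415*30 + 2*I*√2 = -12450 + 2*I*√2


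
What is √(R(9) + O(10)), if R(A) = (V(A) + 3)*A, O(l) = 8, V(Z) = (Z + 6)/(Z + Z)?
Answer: √170/2 ≈ 6.5192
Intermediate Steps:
V(Z) = (6 + Z)/(2*Z) (V(Z) = (6 + Z)/((2*Z)) = (6 + Z)*(1/(2*Z)) = (6 + Z)/(2*Z))
R(A) = A*(3 + (6 + A)/(2*A)) (R(A) = ((6 + A)/(2*A) + 3)*A = (3 + (6 + A)/(2*A))*A = A*(3 + (6 + A)/(2*A)))
√(R(9) + O(10)) = √((3 + (7/2)*9) + 8) = √((3 + 63/2) + 8) = √(69/2 + 8) = √(85/2) = √170/2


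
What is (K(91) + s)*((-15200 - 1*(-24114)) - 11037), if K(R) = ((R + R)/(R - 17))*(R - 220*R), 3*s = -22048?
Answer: 13282322339/111 ≈ 1.1966e+8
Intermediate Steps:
s = -22048/3 (s = (1/3)*(-22048) = -22048/3 ≈ -7349.3)
K(R) = -438*R**2/(-17 + R) (K(R) = ((2*R)/(-17 + R))*(-219*R) = (2*R/(-17 + R))*(-219*R) = -438*R**2/(-17 + R))
(K(91) + s)*((-15200 - 1*(-24114)) - 11037) = (-438*91**2/(-17 + 91) - 22048/3)*((-15200 - 1*(-24114)) - 11037) = (-438*8281/74 - 22048/3)*((-15200 + 24114) - 11037) = (-438*8281*1/74 - 22048/3)*(8914 - 11037) = (-1813539/37 - 22048/3)*(-2123) = -6256393/111*(-2123) = 13282322339/111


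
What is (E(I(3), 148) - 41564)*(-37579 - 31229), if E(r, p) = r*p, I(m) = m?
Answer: 2829384960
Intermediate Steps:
E(r, p) = p*r
(E(I(3), 148) - 41564)*(-37579 - 31229) = (148*3 - 41564)*(-37579 - 31229) = (444 - 41564)*(-68808) = -41120*(-68808) = 2829384960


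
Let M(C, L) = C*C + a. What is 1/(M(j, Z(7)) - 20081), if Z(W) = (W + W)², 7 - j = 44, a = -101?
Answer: -1/18813 ≈ -5.3155e-5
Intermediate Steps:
j = -37 (j = 7 - 1*44 = 7 - 44 = -37)
Z(W) = 4*W² (Z(W) = (2*W)² = 4*W²)
M(C, L) = -101 + C² (M(C, L) = C*C - 101 = C² - 101 = -101 + C²)
1/(M(j, Z(7)) - 20081) = 1/((-101 + (-37)²) - 20081) = 1/((-101 + 1369) - 20081) = 1/(1268 - 20081) = 1/(-18813) = -1/18813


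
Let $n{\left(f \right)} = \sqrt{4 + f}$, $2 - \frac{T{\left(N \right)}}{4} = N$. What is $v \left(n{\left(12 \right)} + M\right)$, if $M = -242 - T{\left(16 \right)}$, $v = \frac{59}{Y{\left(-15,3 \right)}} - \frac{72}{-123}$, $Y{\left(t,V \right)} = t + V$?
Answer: $\frac{193921}{246} \approx 788.3$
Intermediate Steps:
$T{\left(N \right)} = 8 - 4 N$
$Y{\left(t,V \right)} = V + t$
$v = - \frac{2131}{492}$ ($v = \frac{59}{3 - 15} - \frac{72}{-123} = \frac{59}{-12} - - \frac{24}{41} = 59 \left(- \frac{1}{12}\right) + \frac{24}{41} = - \frac{59}{12} + \frac{24}{41} = - \frac{2131}{492} \approx -4.3313$)
$M = -186$ ($M = -242 - \left(8 - 64\right) = -242 - -56 = -242 + 56 = -186$)
$v \left(n{\left(12 \right)} + M\right) = - \frac{2131 \left(\sqrt{4 + 12} - 186\right)}{492} = - \frac{2131 \left(\sqrt{16} - 186\right)}{492} = - \frac{2131 \left(4 - 186\right)}{492} = \left(- \frac{2131}{492}\right) \left(-182\right) = \frac{193921}{246}$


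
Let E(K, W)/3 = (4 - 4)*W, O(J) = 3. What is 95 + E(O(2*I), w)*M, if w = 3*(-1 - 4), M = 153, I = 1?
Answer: 95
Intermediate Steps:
w = -15 (w = 3*(-5) = -15)
E(K, W) = 0 (E(K, W) = 3*((4 - 4)*W) = 3*(0*W) = 3*0 = 0)
95 + E(O(2*I), w)*M = 95 + 0*153 = 95 + 0 = 95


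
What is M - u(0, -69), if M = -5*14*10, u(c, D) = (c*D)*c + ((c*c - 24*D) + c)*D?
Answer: 113564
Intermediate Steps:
u(c, D) = D*c**2 + D*(c + c**2 - 24*D) (u(c, D) = (D*c)*c + ((c**2 - 24*D) + c)*D = D*c**2 + (c + c**2 - 24*D)*D = D*c**2 + D*(c + c**2 - 24*D))
M = -700 (M = -70*10 = -700)
M - u(0, -69) = -700 - (-69)*(0 - 24*(-69) + 2*0**2) = -700 - (-69)*(0 + 1656 + 2*0) = -700 - (-69)*(0 + 1656 + 0) = -700 - (-69)*1656 = -700 - 1*(-114264) = -700 + 114264 = 113564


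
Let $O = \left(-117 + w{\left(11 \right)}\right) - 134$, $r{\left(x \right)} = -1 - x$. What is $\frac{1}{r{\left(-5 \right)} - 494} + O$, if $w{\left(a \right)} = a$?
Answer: $- \frac{117601}{490} \approx -240.0$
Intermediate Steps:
$O = -240$ ($O = \left(-117 + 11\right) - 134 = -106 - 134 = -240$)
$\frac{1}{r{\left(-5 \right)} - 494} + O = \frac{1}{\left(-1 - -5\right) - 494} - 240 = \frac{1}{\left(-1 + 5\right) - 494} - 240 = \frac{1}{4 - 494} - 240 = \frac{1}{-490} - 240 = - \frac{1}{490} - 240 = - \frac{117601}{490}$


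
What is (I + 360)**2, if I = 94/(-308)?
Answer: 3068384449/23716 ≈ 1.2938e+5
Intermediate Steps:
I = -47/154 (I = 94*(-1/308) = -47/154 ≈ -0.30519)
(I + 360)**2 = (-47/154 + 360)**2 = (55393/154)**2 = 3068384449/23716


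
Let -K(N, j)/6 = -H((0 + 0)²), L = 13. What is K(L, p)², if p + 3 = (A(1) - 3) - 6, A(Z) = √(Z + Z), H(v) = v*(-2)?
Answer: 0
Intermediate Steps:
H(v) = -2*v
A(Z) = √2*√Z (A(Z) = √(2*Z) = √2*√Z)
p = -12 + √2 (p = -3 + ((√2*√1 - 3) - 6) = -3 + ((√2*1 - 3) - 6) = -3 + ((√2 - 3) - 6) = -3 + ((-3 + √2) - 6) = -3 + (-9 + √2) = -12 + √2 ≈ -10.586)
K(N, j) = 0 (K(N, j) = -(-6)*(-2*(0 + 0)²) = -(-6)*(-2*0²) = -(-6)*(-2*0) = -(-6)*0 = -6*0 = 0)
K(L, p)² = 0² = 0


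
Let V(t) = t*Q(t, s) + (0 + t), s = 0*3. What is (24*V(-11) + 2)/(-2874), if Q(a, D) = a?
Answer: -1321/1437 ≈ -0.91928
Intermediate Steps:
s = 0
V(t) = t + t**2 (V(t) = t*t + (0 + t) = t**2 + t = t + t**2)
(24*V(-11) + 2)/(-2874) = (24*(-11*(1 - 11)) + 2)/(-2874) = (24*(-11*(-10)) + 2)*(-1/2874) = (24*110 + 2)*(-1/2874) = (2640 + 2)*(-1/2874) = 2642*(-1/2874) = -1321/1437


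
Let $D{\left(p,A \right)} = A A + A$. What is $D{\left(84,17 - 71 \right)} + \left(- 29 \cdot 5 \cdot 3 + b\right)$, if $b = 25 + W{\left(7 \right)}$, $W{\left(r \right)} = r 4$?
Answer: $2480$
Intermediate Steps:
$W{\left(r \right)} = 4 r$
$D{\left(p,A \right)} = A + A^{2}$ ($D{\left(p,A \right)} = A^{2} + A = A + A^{2}$)
$b = 53$ ($b = 25 + 4 \cdot 7 = 25 + 28 = 53$)
$D{\left(84,17 - 71 \right)} + \left(- 29 \cdot 5 \cdot 3 + b\right) = \left(17 - 71\right) \left(1 + \left(17 - 71\right)\right) + \left(- 29 \cdot 5 \cdot 3 + 53\right) = - 54 \left(1 - 54\right) + \left(\left(-29\right) 15 + 53\right) = \left(-54\right) \left(-53\right) + \left(-435 + 53\right) = 2862 - 382 = 2480$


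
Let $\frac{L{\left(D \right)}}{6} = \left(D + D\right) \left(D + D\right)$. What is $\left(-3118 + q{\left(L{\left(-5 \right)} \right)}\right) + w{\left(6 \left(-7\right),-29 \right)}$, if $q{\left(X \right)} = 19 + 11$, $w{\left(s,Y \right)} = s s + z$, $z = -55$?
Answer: $-1379$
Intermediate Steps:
$w{\left(s,Y \right)} = -55 + s^{2}$ ($w{\left(s,Y \right)} = s s - 55 = s^{2} - 55 = -55 + s^{2}$)
$L{\left(D \right)} = 24 D^{2}$ ($L{\left(D \right)} = 6 \left(D + D\right) \left(D + D\right) = 6 \cdot 2 D 2 D = 6 \cdot 4 D^{2} = 24 D^{2}$)
$q{\left(X \right)} = 30$
$\left(-3118 + q{\left(L{\left(-5 \right)} \right)}\right) + w{\left(6 \left(-7\right),-29 \right)} = \left(-3118 + 30\right) - \left(55 - \left(6 \left(-7\right)\right)^{2}\right) = -3088 - \left(55 - \left(-42\right)^{2}\right) = -3088 + \left(-55 + 1764\right) = -3088 + 1709 = -1379$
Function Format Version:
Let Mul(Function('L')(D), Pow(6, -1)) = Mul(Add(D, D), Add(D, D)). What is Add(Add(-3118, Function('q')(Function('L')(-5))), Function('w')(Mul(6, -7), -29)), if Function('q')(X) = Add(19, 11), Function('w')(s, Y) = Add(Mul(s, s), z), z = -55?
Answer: -1379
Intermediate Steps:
Function('w')(s, Y) = Add(-55, Pow(s, 2)) (Function('w')(s, Y) = Add(Mul(s, s), -55) = Add(Pow(s, 2), -55) = Add(-55, Pow(s, 2)))
Function('L')(D) = Mul(24, Pow(D, 2)) (Function('L')(D) = Mul(6, Mul(Add(D, D), Add(D, D))) = Mul(6, Mul(Mul(2, D), Mul(2, D))) = Mul(6, Mul(4, Pow(D, 2))) = Mul(24, Pow(D, 2)))
Function('q')(X) = 30
Add(Add(-3118, Function('q')(Function('L')(-5))), Function('w')(Mul(6, -7), -29)) = Add(Add(-3118, 30), Add(-55, Pow(Mul(6, -7), 2))) = Add(-3088, Add(-55, Pow(-42, 2))) = Add(-3088, Add(-55, 1764)) = Add(-3088, 1709) = -1379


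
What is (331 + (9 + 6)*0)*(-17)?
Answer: -5627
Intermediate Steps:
(331 + (9 + 6)*0)*(-17) = (331 + 15*0)*(-17) = (331 + 0)*(-17) = 331*(-17) = -5627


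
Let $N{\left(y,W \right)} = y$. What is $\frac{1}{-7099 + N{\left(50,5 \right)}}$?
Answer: $- \frac{1}{7049} \approx -0.00014186$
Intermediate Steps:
$\frac{1}{-7099 + N{\left(50,5 \right)}} = \frac{1}{-7099 + 50} = \frac{1}{-7049} = - \frac{1}{7049}$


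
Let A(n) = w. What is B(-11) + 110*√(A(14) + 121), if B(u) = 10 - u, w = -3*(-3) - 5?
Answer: 21 + 550*√5 ≈ 1250.8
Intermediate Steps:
w = 4 (w = 9 - 5 = 4)
A(n) = 4
B(-11) + 110*√(A(14) + 121) = (10 - 1*(-11)) + 110*√(4 + 121) = (10 + 11) + 110*√125 = 21 + 110*(5*√5) = 21 + 550*√5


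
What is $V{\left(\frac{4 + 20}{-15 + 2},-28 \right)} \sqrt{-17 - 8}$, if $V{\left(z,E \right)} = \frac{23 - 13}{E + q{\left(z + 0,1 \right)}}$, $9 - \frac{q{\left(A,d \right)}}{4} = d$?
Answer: $\frac{25 i}{2} \approx 12.5 i$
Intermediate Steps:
$q{\left(A,d \right)} = 36 - 4 d$
$V{\left(z,E \right)} = \frac{10}{32 + E}$ ($V{\left(z,E \right)} = \frac{23 - 13}{E + \left(36 - 4\right)} = \frac{10}{E + \left(36 - 4\right)} = \frac{10}{E + 32} = \frac{10}{32 + E}$)
$V{\left(\frac{4 + 20}{-15 + 2},-28 \right)} \sqrt{-17 - 8} = \frac{10}{32 - 28} \sqrt{-17 - 8} = \frac{10}{4} \sqrt{-25} = 10 \cdot \frac{1}{4} \cdot 5 i = \frac{5 \cdot 5 i}{2} = \frac{25 i}{2}$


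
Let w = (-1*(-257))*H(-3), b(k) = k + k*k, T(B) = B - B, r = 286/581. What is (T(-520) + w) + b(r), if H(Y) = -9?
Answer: -780530631/337561 ≈ -2312.3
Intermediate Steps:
r = 286/581 (r = 286*(1/581) = 286/581 ≈ 0.49225)
T(B) = 0
b(k) = k + k²
w = -2313 (w = -1*(-257)*(-9) = 257*(-9) = -2313)
(T(-520) + w) + b(r) = (0 - 2313) + 286*(1 + 286/581)/581 = -2313 + (286/581)*(867/581) = -2313 + 247962/337561 = -780530631/337561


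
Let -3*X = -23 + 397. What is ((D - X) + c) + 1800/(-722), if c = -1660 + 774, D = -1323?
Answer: -2260033/1083 ≈ -2086.8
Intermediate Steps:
X = -374/3 (X = -(-23 + 397)/3 = -⅓*374 = -374/3 ≈ -124.67)
c = -886
((D - X) + c) + 1800/(-722) = ((-1323 - 1*(-374/3)) - 886) + 1800/(-722) = ((-1323 + 374/3) - 886) + 1800*(-1/722) = (-3595/3 - 886) - 900/361 = -6253/3 - 900/361 = -2260033/1083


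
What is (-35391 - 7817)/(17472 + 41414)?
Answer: -21604/29443 ≈ -0.73376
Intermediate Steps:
(-35391 - 7817)/(17472 + 41414) = -43208/58886 = -43208*1/58886 = -21604/29443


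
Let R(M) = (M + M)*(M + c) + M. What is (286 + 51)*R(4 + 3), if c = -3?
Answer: 21231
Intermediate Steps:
R(M) = M + 2*M*(-3 + M) (R(M) = (M + M)*(M - 3) + M = (2*M)*(-3 + M) + M = 2*M*(-3 + M) + M = M + 2*M*(-3 + M))
(286 + 51)*R(4 + 3) = (286 + 51)*((4 + 3)*(-5 + 2*(4 + 3))) = 337*(7*(-5 + 2*7)) = 337*(7*(-5 + 14)) = 337*(7*9) = 337*63 = 21231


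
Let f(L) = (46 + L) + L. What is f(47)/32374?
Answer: 70/16187 ≈ 0.0043245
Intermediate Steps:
f(L) = 46 + 2*L
f(47)/32374 = (46 + 2*47)/32374 = (46 + 94)*(1/32374) = 140*(1/32374) = 70/16187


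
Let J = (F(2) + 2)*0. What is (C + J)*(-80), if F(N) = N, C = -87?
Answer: 6960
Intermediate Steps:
J = 0 (J = (2 + 2)*0 = 4*0 = 0)
(C + J)*(-80) = (-87 + 0)*(-80) = -87*(-80) = 6960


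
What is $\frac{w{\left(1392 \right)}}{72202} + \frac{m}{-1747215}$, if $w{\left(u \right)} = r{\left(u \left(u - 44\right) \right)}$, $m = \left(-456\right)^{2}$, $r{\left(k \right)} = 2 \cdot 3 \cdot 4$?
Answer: $- \frac{831747884}{7008467635} \approx -0.11868$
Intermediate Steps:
$r{\left(k \right)} = 24$ ($r{\left(k \right)} = 6 \cdot 4 = 24$)
$m = 207936$
$w{\left(u \right)} = 24$
$\frac{w{\left(1392 \right)}}{72202} + \frac{m}{-1747215} = \frac{24}{72202} + \frac{207936}{-1747215} = 24 \cdot \frac{1}{72202} + 207936 \left(- \frac{1}{1747215}\right) = \frac{12}{36101} - \frac{23104}{194135} = - \frac{831747884}{7008467635}$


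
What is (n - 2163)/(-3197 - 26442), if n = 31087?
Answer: -28924/29639 ≈ -0.97588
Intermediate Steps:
(n - 2163)/(-3197 - 26442) = (31087 - 2163)/(-3197 - 26442) = 28924/(-29639) = 28924*(-1/29639) = -28924/29639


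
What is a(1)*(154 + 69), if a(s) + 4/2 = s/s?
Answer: -223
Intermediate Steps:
a(s) = -1 (a(s) = -2 + s/s = -2 + 1 = -1)
a(1)*(154 + 69) = -(154 + 69) = -1*223 = -223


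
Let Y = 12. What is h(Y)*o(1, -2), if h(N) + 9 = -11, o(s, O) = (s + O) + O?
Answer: 60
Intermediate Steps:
o(s, O) = s + 2*O (o(s, O) = (O + s) + O = s + 2*O)
h(N) = -20 (h(N) = -9 - 11 = -20)
h(Y)*o(1, -2) = -20*(1 + 2*(-2)) = -20*(1 - 4) = -20*(-3) = 60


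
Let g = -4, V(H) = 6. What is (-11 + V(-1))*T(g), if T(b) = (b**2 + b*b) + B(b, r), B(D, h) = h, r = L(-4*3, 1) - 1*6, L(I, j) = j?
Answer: -135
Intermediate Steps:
r = -5 (r = 1 - 1*6 = 1 - 6 = -5)
T(b) = -5 + 2*b**2 (T(b) = (b**2 + b*b) - 5 = (b**2 + b**2) - 5 = 2*b**2 - 5 = -5 + 2*b**2)
(-11 + V(-1))*T(g) = (-11 + 6)*(-5 + 2*(-4)**2) = -5*(-5 + 2*16) = -5*(-5 + 32) = -5*27 = -135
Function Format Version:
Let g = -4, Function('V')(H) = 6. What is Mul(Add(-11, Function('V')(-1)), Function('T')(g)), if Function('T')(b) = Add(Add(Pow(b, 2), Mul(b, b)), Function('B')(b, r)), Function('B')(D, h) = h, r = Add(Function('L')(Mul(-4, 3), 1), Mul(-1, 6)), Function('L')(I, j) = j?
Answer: -135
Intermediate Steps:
r = -5 (r = Add(1, Mul(-1, 6)) = Add(1, -6) = -5)
Function('T')(b) = Add(-5, Mul(2, Pow(b, 2))) (Function('T')(b) = Add(Add(Pow(b, 2), Mul(b, b)), -5) = Add(Add(Pow(b, 2), Pow(b, 2)), -5) = Add(Mul(2, Pow(b, 2)), -5) = Add(-5, Mul(2, Pow(b, 2))))
Mul(Add(-11, Function('V')(-1)), Function('T')(g)) = Mul(Add(-11, 6), Add(-5, Mul(2, Pow(-4, 2)))) = Mul(-5, Add(-5, Mul(2, 16))) = Mul(-5, Add(-5, 32)) = Mul(-5, 27) = -135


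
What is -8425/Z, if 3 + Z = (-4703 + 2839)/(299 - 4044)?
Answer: 31551625/9371 ≈ 3366.9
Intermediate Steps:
Z = -9371/3745 (Z = -3 + (-4703 + 2839)/(299 - 4044) = -3 - 1864/(-3745) = -3 - 1864*(-1/3745) = -3 + 1864/3745 = -9371/3745 ≈ -2.5023)
-8425/Z = -8425/(-9371/3745) = -8425*(-3745/9371) = 31551625/9371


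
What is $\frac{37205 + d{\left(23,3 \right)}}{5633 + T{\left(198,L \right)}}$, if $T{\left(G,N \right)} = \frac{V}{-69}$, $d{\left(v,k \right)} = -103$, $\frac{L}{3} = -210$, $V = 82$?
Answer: $\frac{2560038}{388595} \approx 6.5879$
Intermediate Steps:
$L = -630$ ($L = 3 \left(-210\right) = -630$)
$T{\left(G,N \right)} = - \frac{82}{69}$ ($T{\left(G,N \right)} = \frac{82}{-69} = 82 \left(- \frac{1}{69}\right) = - \frac{82}{69}$)
$\frac{37205 + d{\left(23,3 \right)}}{5633 + T{\left(198,L \right)}} = \frac{37205 - 103}{5633 - \frac{82}{69}} = \frac{37102}{\frac{388595}{69}} = 37102 \cdot \frac{69}{388595} = \frac{2560038}{388595}$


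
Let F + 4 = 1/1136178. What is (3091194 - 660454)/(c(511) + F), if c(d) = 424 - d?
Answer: -2761753311720/103392197 ≈ -26711.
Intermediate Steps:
F = -4544711/1136178 (F = -4 + 1/1136178 = -4544711/1136178 ≈ -4.0000)
(3091194 - 660454)/(c(511) + F) = (3091194 - 660454)/((424 - 1*511) - 4544711/1136178) = 2430740/((424 - 511) - 4544711/1136178) = 2430740/(-87 - 4544711/1136178) = 2430740/(-103392197/1136178) = 2430740*(-1136178/103392197) = -2761753311720/103392197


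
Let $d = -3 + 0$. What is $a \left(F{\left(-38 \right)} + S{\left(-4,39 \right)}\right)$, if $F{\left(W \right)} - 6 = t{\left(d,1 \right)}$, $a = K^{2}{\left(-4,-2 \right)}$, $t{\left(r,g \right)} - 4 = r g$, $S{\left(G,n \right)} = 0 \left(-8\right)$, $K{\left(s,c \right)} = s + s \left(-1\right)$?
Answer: $0$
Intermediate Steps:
$d = -3$
$K{\left(s,c \right)} = 0$ ($K{\left(s,c \right)} = s - s = 0$)
$S{\left(G,n \right)} = 0$
$t{\left(r,g \right)} = 4 + g r$ ($t{\left(r,g \right)} = 4 + r g = 4 + g r$)
$a = 0$ ($a = 0^{2} = 0$)
$F{\left(W \right)} = 7$ ($F{\left(W \right)} = 6 + \left(4 + 1 \left(-3\right)\right) = 6 + \left(4 - 3\right) = 6 + 1 = 7$)
$a \left(F{\left(-38 \right)} + S{\left(-4,39 \right)}\right) = 0 \left(7 + 0\right) = 0 \cdot 7 = 0$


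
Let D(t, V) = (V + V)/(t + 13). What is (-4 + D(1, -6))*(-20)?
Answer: 680/7 ≈ 97.143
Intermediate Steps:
D(t, V) = 2*V/(13 + t) (D(t, V) = (2*V)/(13 + t) = 2*V/(13 + t))
(-4 + D(1, -6))*(-20) = (-4 + 2*(-6)/(13 + 1))*(-20) = (-4 + 2*(-6)/14)*(-20) = (-4 + 2*(-6)*(1/14))*(-20) = (-4 - 6/7)*(-20) = -34/7*(-20) = 680/7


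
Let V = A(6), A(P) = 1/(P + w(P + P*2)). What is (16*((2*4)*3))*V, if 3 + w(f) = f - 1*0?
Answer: 128/7 ≈ 18.286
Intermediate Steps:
w(f) = -3 + f (w(f) = -3 + (f - 1*0) = -3 + (f + 0) = -3 + f)
A(P) = 1/(-3 + 4*P) (A(P) = 1/(P + (-3 + (P + P*2))) = 1/(P + (-3 + (P + 2*P))) = 1/(P + (-3 + 3*P)) = 1/(-3 + 4*P))
V = 1/21 (V = 1/(-3 + 4*6) = 1/(-3 + 24) = 1/21 ≈ 0.047619)
(16*((2*4)*3))*V = (16*((2*4)*3))*(1/21) = (16*(8*3))*(1/21) = (16*24)*(1/21) = 384*(1/21) = 128/7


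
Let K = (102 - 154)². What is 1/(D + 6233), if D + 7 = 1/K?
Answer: 2704/16835105 ≈ 0.00016062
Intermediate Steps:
K = 2704 (K = (-52)² = 2704)
D = -18927/2704 (D = -7 + 1/2704 = -18927/2704 ≈ -6.9996)
1/(D + 6233) = 1/(-18927/2704 + 6233) = 1/(16835105/2704) = 2704/16835105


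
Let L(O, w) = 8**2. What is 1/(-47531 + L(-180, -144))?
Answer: -1/47467 ≈ -2.1067e-5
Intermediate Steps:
L(O, w) = 64
1/(-47531 + L(-180, -144)) = 1/(-47531 + 64) = 1/(-47467) = -1/47467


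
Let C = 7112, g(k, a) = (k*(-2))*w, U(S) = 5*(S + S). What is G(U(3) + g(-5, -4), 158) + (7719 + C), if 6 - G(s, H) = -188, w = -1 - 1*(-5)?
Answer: 15025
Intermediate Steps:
U(S) = 10*S (U(S) = 5*(2*S) = 10*S)
w = 4 (w = -1 + 5 = 4)
g(k, a) = -8*k (g(k, a) = (k*(-2))*4 = -2*k*4 = -8*k)
G(s, H) = 194 (G(s, H) = 6 - 1*(-188) = 6 + 188 = 194)
G(U(3) + g(-5, -4), 158) + (7719 + C) = 194 + (7719 + 7112) = 194 + 14831 = 15025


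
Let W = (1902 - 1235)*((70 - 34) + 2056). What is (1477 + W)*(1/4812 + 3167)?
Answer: 21287305087805/4812 ≈ 4.4238e+9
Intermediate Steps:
W = 1395364 (W = 667*(36 + 2056) = 667*2092 = 1395364)
(1477 + W)*(1/4812 + 3167) = (1477 + 1395364)*(1/4812 + 3167) = 1396841*(1/4812 + 3167) = 1396841*(15239605/4812) = 21287305087805/4812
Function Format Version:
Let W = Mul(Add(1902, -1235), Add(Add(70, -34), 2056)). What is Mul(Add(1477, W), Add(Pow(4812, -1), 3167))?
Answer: Rational(21287305087805, 4812) ≈ 4.4238e+9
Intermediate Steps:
W = 1395364 (W = Mul(667, Add(36, 2056)) = Mul(667, 2092) = 1395364)
Mul(Add(1477, W), Add(Pow(4812, -1), 3167)) = Mul(Add(1477, 1395364), Add(Pow(4812, -1), 3167)) = Mul(1396841, Add(Rational(1, 4812), 3167)) = Mul(1396841, Rational(15239605, 4812)) = Rational(21287305087805, 4812)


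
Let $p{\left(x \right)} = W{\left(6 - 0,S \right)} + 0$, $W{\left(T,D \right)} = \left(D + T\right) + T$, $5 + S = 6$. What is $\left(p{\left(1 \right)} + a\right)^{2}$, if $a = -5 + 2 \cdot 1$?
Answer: $100$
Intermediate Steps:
$S = 1$ ($S = -5 + 6 = 1$)
$a = -3$ ($a = -5 + 2 = -3$)
$W{\left(T,D \right)} = D + 2 T$
$p{\left(x \right)} = 13$ ($p{\left(x \right)} = \left(1 + 2 \left(6 - 0\right)\right) + 0 = \left(1 + 2 \left(6 + 0\right)\right) + 0 = \left(1 + 2 \cdot 6\right) + 0 = \left(1 + 12\right) + 0 = 13 + 0 = 13$)
$\left(p{\left(1 \right)} + a\right)^{2} = \left(13 - 3\right)^{2} = 10^{2} = 100$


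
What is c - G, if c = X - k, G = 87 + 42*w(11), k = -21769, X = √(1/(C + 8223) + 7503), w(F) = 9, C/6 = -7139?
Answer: 21304 + 2*√2247000909213/34611 ≈ 21391.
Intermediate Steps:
C = -42834 (C = 6*(-7139) = -42834)
X = 2*√2247000909213/34611 (X = √(1/(-42834 + 8223) + 7503) = √(1/(-34611) + 7503) = √(-1/34611 + 7503) = √(259686332/34611) = 2*√2247000909213/34611 ≈ 86.620)
G = 465 (G = 87 + 42*9 = 87 + 378 = 465)
c = 21769 + 2*√2247000909213/34611 (c = 2*√2247000909213/34611 - 1*(-21769) = 2*√2247000909213/34611 + 21769 = 21769 + 2*√2247000909213/34611 ≈ 21856.)
c - G = (21769 + 2*√2247000909213/34611) - 1*465 = (21769 + 2*√2247000909213/34611) - 465 = 21304 + 2*√2247000909213/34611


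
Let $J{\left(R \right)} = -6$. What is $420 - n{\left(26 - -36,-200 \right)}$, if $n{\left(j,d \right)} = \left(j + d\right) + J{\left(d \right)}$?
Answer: $564$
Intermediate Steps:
$n{\left(j,d \right)} = -6 + d + j$ ($n{\left(j,d \right)} = \left(j + d\right) - 6 = \left(d + j\right) - 6 = -6 + d + j$)
$420 - n{\left(26 - -36,-200 \right)} = 420 - \left(-6 - 200 + \left(26 - -36\right)\right) = 420 - \left(-6 - 200 + \left(26 + 36\right)\right) = 420 - \left(-6 - 200 + 62\right) = 420 - -144 = 420 + 144 = 564$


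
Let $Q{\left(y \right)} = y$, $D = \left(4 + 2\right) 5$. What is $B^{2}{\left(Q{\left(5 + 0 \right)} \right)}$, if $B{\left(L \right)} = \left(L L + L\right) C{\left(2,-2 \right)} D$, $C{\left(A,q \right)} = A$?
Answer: $3240000$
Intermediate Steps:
$D = 30$ ($D = 6 \cdot 5 = 30$)
$B{\left(L \right)} = 60 L + 60 L^{2}$ ($B{\left(L \right)} = \left(L L + L\right) 2 \cdot 30 = \left(L^{2} + L\right) 2 \cdot 30 = \left(L + L^{2}\right) 2 \cdot 30 = \left(2 L + 2 L^{2}\right) 30 = 60 L + 60 L^{2}$)
$B^{2}{\left(Q{\left(5 + 0 \right)} \right)} = \left(60 \left(5 + 0\right) \left(1 + \left(5 + 0\right)\right)\right)^{2} = \left(60 \cdot 5 \left(1 + 5\right)\right)^{2} = \left(60 \cdot 5 \cdot 6\right)^{2} = 1800^{2} = 3240000$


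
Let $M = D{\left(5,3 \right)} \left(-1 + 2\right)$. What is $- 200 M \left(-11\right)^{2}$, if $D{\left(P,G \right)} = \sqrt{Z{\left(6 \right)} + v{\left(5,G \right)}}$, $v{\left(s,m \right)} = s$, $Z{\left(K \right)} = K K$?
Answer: $- 24200 \sqrt{41} \approx -1.5496 \cdot 10^{5}$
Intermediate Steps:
$Z{\left(K \right)} = K^{2}$
$D{\left(P,G \right)} = \sqrt{41}$ ($D{\left(P,G \right)} = \sqrt{6^{2} + 5} = \sqrt{36 + 5} = \sqrt{41}$)
$M = \sqrt{41}$ ($M = \sqrt{41} \left(-1 + 2\right) = \sqrt{41} \cdot 1 = \sqrt{41} \approx 6.4031$)
$- 200 M \left(-11\right)^{2} = - 200 \sqrt{41} \left(-11\right)^{2} = - 200 \sqrt{41} \cdot 121 = - 24200 \sqrt{41}$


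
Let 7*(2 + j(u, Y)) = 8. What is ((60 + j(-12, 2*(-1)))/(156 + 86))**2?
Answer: 42849/717409 ≈ 0.059727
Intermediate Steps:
j(u, Y) = -6/7 (j(u, Y) = -2 + (1/7)*8 = -2 + 8/7 = -6/7)
((60 + j(-12, 2*(-1)))/(156 + 86))**2 = ((60 - 6/7)/(156 + 86))**2 = ((414/7)/242)**2 = ((414/7)*(1/242))**2 = (207/847)**2 = 42849/717409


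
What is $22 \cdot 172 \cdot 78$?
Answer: $295152$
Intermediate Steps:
$22 \cdot 172 \cdot 78 = 3784 \cdot 78 = 295152$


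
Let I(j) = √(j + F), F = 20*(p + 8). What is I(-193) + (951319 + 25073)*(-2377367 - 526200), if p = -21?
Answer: -2835019590264 + I*√453 ≈ -2.835e+12 + 21.284*I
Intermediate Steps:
F = -260 (F = 20*(-21 + 8) = 20*(-13) = -260)
I(j) = √(-260 + j) (I(j) = √(j - 260) = √(-260 + j))
I(-193) + (951319 + 25073)*(-2377367 - 526200) = √(-260 - 193) + (951319 + 25073)*(-2377367 - 526200) = √(-453) + 976392*(-2903567) = I*√453 - 2835019590264 = -2835019590264 + I*√453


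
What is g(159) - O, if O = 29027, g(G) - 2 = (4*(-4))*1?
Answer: -29041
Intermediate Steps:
g(G) = -14 (g(G) = 2 + (4*(-4))*1 = 2 - 16*1 = 2 - 16 = -14)
g(159) - O = -14 - 1*29027 = -14 - 29027 = -29041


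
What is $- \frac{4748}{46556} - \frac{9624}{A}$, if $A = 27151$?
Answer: $- \frac{144241973}{316010489} \approx -0.45645$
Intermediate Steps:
$- \frac{4748}{46556} - \frac{9624}{A} = - \frac{4748}{46556} - \frac{9624}{27151} = \left(-4748\right) \frac{1}{46556} - \frac{9624}{27151} = - \frac{1187}{11639} - \frac{9624}{27151} = - \frac{144241973}{316010489}$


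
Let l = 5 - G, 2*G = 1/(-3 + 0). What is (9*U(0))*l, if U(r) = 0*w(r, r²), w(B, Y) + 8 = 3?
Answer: 0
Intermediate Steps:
w(B, Y) = -5 (w(B, Y) = -8 + 3 = -5)
G = -⅙ (G = 1/(2*(-3 + 0)) = (½)/(-3) = (½)*(-⅓) = -⅙ ≈ -0.16667)
l = 31/6 (l = 5 - 1*(-⅙) = 5 + ⅙ = 31/6 ≈ 5.1667)
U(r) = 0 (U(r) = 0*(-5) = 0)
(9*U(0))*l = (9*0)*(31/6) = 0*(31/6) = 0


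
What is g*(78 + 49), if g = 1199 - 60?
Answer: 144653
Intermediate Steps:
g = 1139
g*(78 + 49) = 1139*(78 + 49) = 1139*127 = 144653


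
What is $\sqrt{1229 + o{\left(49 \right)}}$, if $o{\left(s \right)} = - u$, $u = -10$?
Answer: $\sqrt{1239} \approx 35.199$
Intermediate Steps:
$o{\left(s \right)} = 10$ ($o{\left(s \right)} = \left(-1\right) \left(-10\right) = 10$)
$\sqrt{1229 + o{\left(49 \right)}} = \sqrt{1229 + 10} = \sqrt{1239}$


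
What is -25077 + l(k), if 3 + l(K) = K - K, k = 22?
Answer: -25080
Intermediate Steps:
l(K) = -3 (l(K) = -3 + (K - K) = -3 + 0 = -3)
-25077 + l(k) = -25077 - 3 = -25080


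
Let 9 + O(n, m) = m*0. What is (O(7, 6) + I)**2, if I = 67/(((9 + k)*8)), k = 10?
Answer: 1692601/23104 ≈ 73.260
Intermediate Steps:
O(n, m) = -9 (O(n, m) = -9 + m*0 = -9 + 0 = -9)
I = 67/152 (I = 67/(((9 + 10)*8)) = 67/((19*8)) = 67/152 ≈ 0.44079)
(O(7, 6) + I)**2 = (-9 + 67/152)**2 = (-1301/152)**2 = 1692601/23104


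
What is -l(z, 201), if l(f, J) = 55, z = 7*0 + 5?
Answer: -55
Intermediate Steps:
z = 5 (z = 0 + 5 = 5)
-l(z, 201) = -1*55 = -55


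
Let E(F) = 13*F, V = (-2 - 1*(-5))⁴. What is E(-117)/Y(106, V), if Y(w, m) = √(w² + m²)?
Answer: -117*√13/37 ≈ -11.401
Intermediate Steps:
V = 81 (V = (-2 + 5)⁴ = 3⁴ = 81)
Y(w, m) = √(m² + w²)
E(-117)/Y(106, V) = (13*(-117))/(√(81² + 106²)) = -1521/√(6561 + 11236) = -1521*√13/481 = -117*√13/37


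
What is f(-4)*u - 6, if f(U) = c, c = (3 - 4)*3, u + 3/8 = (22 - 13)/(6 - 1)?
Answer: -411/40 ≈ -10.275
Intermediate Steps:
u = 57/40 (u = -3/8 + (22 - 13)/(6 - 1) = -3/8 + 9/5 = 57/40 ≈ 1.4250)
c = -3 (c = -1*3 = -3)
f(U) = -3
f(-4)*u - 6 = -3*57/40 - 6 = -171/40 - 6 = -411/40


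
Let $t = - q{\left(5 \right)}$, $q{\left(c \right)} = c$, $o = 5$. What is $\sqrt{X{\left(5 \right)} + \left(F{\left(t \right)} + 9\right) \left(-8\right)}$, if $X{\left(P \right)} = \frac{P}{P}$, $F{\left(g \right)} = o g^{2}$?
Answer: $3 i \sqrt{119} \approx 32.726 i$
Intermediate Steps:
$t = -5$ ($t = \left(-1\right) 5 = -5$)
$F{\left(g \right)} = 5 g^{2}$
$X{\left(P \right)} = 1$
$\sqrt{X{\left(5 \right)} + \left(F{\left(t \right)} + 9\right) \left(-8\right)} = \sqrt{1 + \left(5 \left(-5\right)^{2} + 9\right) \left(-8\right)} = \sqrt{1 + \left(5 \cdot 25 + 9\right) \left(-8\right)} = \sqrt{1 + \left(125 + 9\right) \left(-8\right)} = \sqrt{1 + 134 \left(-8\right)} = \sqrt{1 - 1072} = \sqrt{-1071} = 3 i \sqrt{119}$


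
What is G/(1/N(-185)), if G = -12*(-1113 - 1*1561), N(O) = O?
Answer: -5936280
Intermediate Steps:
G = 32088 (G = -12*(-1113 - 1561) = -12*(-2674) = 32088)
G/(1/N(-185)) = 32088/(1/(-185)) = 32088/(-1/185) = 32088*(-185) = -5936280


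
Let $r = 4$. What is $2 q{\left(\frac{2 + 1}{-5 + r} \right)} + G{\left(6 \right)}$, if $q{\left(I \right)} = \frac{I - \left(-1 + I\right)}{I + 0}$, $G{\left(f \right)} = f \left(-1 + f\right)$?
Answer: $\frac{88}{3} \approx 29.333$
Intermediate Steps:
$q{\left(I \right)} = \frac{1}{I}$ ($q{\left(I \right)} = 1 \frac{1}{I} = \frac{1}{I}$)
$2 q{\left(\frac{2 + 1}{-5 + r} \right)} + G{\left(6 \right)} = \frac{2}{\left(2 + 1\right) \frac{1}{-5 + 4}} + 6 \left(-1 + 6\right) = \frac{2}{3 \frac{1}{-1}} + 6 \cdot 5 = \frac{2}{3 \left(-1\right)} + 30 = \frac{2}{-3} + 30 = 2 \left(- \frac{1}{3}\right) + 30 = - \frac{2}{3} + 30 = \frac{88}{3}$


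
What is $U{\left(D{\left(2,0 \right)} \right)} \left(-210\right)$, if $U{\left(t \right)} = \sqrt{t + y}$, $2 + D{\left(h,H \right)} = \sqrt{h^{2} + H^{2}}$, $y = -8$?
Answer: $- 420 i \sqrt{2} \approx - 593.97 i$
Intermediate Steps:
$D{\left(h,H \right)} = -2 + \sqrt{H^{2} + h^{2}}$ ($D{\left(h,H \right)} = -2 + \sqrt{h^{2} + H^{2}} = -2 + \sqrt{H^{2} + h^{2}}$)
$U{\left(t \right)} = \sqrt{-8 + t}$ ($U{\left(t \right)} = \sqrt{t - 8} = \sqrt{-8 + t}$)
$U{\left(D{\left(2,0 \right)} \right)} \left(-210\right) = \sqrt{-8 - \left(2 - \sqrt{0^{2} + 2^{2}}\right)} \left(-210\right) = \sqrt{-8 - \left(2 - \sqrt{0 + 4}\right)} \left(-210\right) = \sqrt{-8 - \left(2 - \sqrt{4}\right)} \left(-210\right) = \sqrt{-8 + \left(-2 + 2\right)} \left(-210\right) = \sqrt{-8 + 0} \left(-210\right) = \sqrt{-8} \left(-210\right) = 2 i \sqrt{2} \left(-210\right) = - 420 i \sqrt{2}$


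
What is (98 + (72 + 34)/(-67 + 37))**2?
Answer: 2007889/225 ≈ 8924.0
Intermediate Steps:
(98 + (72 + 34)/(-67 + 37))**2 = (98 + 106/(-30))**2 = (98 + 106*(-1/30))**2 = (98 - 53/15)**2 = (1417/15)**2 = 2007889/225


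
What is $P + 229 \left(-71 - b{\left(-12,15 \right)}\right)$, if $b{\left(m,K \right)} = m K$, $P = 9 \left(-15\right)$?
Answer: $24826$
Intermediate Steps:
$P = -135$
$b{\left(m,K \right)} = K m$
$P + 229 \left(-71 - b{\left(-12,15 \right)}\right) = -135 + 229 \left(-71 - 15 \left(-12\right)\right) = -135 + 229 \left(-71 - -180\right) = -135 + 229 \left(-71 + 180\right) = -135 + 229 \cdot 109 = -135 + 24961 = 24826$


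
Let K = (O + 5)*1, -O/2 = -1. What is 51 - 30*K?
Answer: -159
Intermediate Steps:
O = 2 (O = -2*(-1) = 2)
K = 7 (K = (2 + 5)*1 = 7*1 = 7)
51 - 30*K = 51 - 30*7 = 51 - 210 = -159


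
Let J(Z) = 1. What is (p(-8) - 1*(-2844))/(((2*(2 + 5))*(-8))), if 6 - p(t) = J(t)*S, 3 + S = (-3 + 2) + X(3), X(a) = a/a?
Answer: -2853/112 ≈ -25.473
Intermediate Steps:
X(a) = 1
S = -3 (S = -3 + ((-3 + 2) + 1) = -3 + (-1 + 1) = -3 + 0 = -3)
p(t) = 9 (p(t) = 6 - (-3) = 6 - 1*(-3) = 6 + 3 = 9)
(p(-8) - 1*(-2844))/(((2*(2 + 5))*(-8))) = (9 - 1*(-2844))/(((2*(2 + 5))*(-8))) = (9 + 2844)/(((2*7)*(-8))) = 2853/((14*(-8))) = 2853/(-112) = 2853*(-1/112) = -2853/112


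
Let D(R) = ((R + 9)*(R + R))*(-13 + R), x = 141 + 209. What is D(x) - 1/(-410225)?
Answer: 34741175822501/410225 ≈ 8.4688e+7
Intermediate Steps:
x = 350
D(R) = 2*R*(-13 + R)*(9 + R) (D(R) = ((9 + R)*(2*R))*(-13 + R) = (2*R*(9 + R))*(-13 + R) = 2*R*(-13 + R)*(9 + R))
D(x) - 1/(-410225) = 2*350*(-117 + 350² - 4*350) - 1/(-410225) = 2*350*(-117 + 122500 - 1400) - 1*(-1/410225) = 2*350*120983 + 1/410225 = 84688100 + 1/410225 = 34741175822501/410225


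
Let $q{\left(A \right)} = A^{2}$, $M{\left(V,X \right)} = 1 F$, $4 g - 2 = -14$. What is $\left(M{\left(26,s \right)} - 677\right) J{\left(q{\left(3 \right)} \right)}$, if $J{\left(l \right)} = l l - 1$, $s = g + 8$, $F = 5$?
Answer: $-53760$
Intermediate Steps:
$g = -3$ ($g = \frac{1}{2} + \frac{1}{4} \left(-14\right) = \frac{1}{2} - \frac{7}{2} = -3$)
$s = 5$ ($s = -3 + 8 = 5$)
$M{\left(V,X \right)} = 5$ ($M{\left(V,X \right)} = 1 \cdot 5 = 5$)
$J{\left(l \right)} = -1 + l^{2}$ ($J{\left(l \right)} = l^{2} - 1 = -1 + l^{2}$)
$\left(M{\left(26,s \right)} - 677\right) J{\left(q{\left(3 \right)} \right)} = \left(5 - 677\right) \left(-1 + \left(3^{2}\right)^{2}\right) = - 672 \left(-1 + 9^{2}\right) = - 672 \left(-1 + 81\right) = \left(-672\right) 80 = -53760$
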